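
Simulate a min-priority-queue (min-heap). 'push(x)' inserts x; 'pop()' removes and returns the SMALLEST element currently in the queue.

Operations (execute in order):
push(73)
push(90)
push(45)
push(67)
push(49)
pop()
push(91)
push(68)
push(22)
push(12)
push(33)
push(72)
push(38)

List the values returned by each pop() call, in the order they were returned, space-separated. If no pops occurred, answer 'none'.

push(73): heap contents = [73]
push(90): heap contents = [73, 90]
push(45): heap contents = [45, 73, 90]
push(67): heap contents = [45, 67, 73, 90]
push(49): heap contents = [45, 49, 67, 73, 90]
pop() → 45: heap contents = [49, 67, 73, 90]
push(91): heap contents = [49, 67, 73, 90, 91]
push(68): heap contents = [49, 67, 68, 73, 90, 91]
push(22): heap contents = [22, 49, 67, 68, 73, 90, 91]
push(12): heap contents = [12, 22, 49, 67, 68, 73, 90, 91]
push(33): heap contents = [12, 22, 33, 49, 67, 68, 73, 90, 91]
push(72): heap contents = [12, 22, 33, 49, 67, 68, 72, 73, 90, 91]
push(38): heap contents = [12, 22, 33, 38, 49, 67, 68, 72, 73, 90, 91]

Answer: 45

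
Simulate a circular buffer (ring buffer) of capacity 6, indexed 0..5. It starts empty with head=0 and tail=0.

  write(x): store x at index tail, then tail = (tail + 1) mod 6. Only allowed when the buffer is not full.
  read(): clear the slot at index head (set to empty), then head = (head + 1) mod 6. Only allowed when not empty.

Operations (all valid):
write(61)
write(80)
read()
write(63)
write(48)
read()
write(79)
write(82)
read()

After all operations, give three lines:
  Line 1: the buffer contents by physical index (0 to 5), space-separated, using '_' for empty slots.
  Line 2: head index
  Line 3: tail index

Answer: _ _ _ 48 79 82
3
0

Derivation:
write(61): buf=[61 _ _ _ _ _], head=0, tail=1, size=1
write(80): buf=[61 80 _ _ _ _], head=0, tail=2, size=2
read(): buf=[_ 80 _ _ _ _], head=1, tail=2, size=1
write(63): buf=[_ 80 63 _ _ _], head=1, tail=3, size=2
write(48): buf=[_ 80 63 48 _ _], head=1, tail=4, size=3
read(): buf=[_ _ 63 48 _ _], head=2, tail=4, size=2
write(79): buf=[_ _ 63 48 79 _], head=2, tail=5, size=3
write(82): buf=[_ _ 63 48 79 82], head=2, tail=0, size=4
read(): buf=[_ _ _ 48 79 82], head=3, tail=0, size=3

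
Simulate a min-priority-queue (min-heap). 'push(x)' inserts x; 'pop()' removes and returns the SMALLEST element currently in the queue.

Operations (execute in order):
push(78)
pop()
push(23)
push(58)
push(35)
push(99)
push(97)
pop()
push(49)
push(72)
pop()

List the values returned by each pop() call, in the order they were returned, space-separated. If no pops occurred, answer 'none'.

Answer: 78 23 35

Derivation:
push(78): heap contents = [78]
pop() → 78: heap contents = []
push(23): heap contents = [23]
push(58): heap contents = [23, 58]
push(35): heap contents = [23, 35, 58]
push(99): heap contents = [23, 35, 58, 99]
push(97): heap contents = [23, 35, 58, 97, 99]
pop() → 23: heap contents = [35, 58, 97, 99]
push(49): heap contents = [35, 49, 58, 97, 99]
push(72): heap contents = [35, 49, 58, 72, 97, 99]
pop() → 35: heap contents = [49, 58, 72, 97, 99]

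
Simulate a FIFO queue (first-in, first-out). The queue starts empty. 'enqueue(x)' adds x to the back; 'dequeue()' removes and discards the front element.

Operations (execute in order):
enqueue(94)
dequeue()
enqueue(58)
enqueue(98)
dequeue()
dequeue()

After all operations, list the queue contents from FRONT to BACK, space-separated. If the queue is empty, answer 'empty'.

enqueue(94): [94]
dequeue(): []
enqueue(58): [58]
enqueue(98): [58, 98]
dequeue(): [98]
dequeue(): []

Answer: empty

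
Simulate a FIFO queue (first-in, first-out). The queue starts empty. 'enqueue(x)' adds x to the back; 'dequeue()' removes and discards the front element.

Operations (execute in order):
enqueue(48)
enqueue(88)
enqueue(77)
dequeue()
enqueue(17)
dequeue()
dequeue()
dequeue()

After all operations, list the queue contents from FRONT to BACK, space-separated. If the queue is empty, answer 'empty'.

Answer: empty

Derivation:
enqueue(48): [48]
enqueue(88): [48, 88]
enqueue(77): [48, 88, 77]
dequeue(): [88, 77]
enqueue(17): [88, 77, 17]
dequeue(): [77, 17]
dequeue(): [17]
dequeue(): []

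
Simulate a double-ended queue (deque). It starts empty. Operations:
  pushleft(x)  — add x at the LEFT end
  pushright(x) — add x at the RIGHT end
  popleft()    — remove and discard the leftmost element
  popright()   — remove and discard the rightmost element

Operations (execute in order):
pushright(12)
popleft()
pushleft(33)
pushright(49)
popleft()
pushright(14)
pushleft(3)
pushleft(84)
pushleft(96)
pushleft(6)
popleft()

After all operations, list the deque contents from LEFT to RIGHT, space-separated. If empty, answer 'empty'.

pushright(12): [12]
popleft(): []
pushleft(33): [33]
pushright(49): [33, 49]
popleft(): [49]
pushright(14): [49, 14]
pushleft(3): [3, 49, 14]
pushleft(84): [84, 3, 49, 14]
pushleft(96): [96, 84, 3, 49, 14]
pushleft(6): [6, 96, 84, 3, 49, 14]
popleft(): [96, 84, 3, 49, 14]

Answer: 96 84 3 49 14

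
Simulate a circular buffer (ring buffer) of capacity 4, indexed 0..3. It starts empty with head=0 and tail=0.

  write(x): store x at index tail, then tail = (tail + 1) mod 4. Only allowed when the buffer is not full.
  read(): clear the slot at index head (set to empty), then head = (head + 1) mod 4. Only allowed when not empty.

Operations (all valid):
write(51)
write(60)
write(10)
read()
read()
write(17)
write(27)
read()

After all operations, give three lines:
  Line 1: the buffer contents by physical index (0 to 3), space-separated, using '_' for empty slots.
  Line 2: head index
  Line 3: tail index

Answer: 27 _ _ 17
3
1

Derivation:
write(51): buf=[51 _ _ _], head=0, tail=1, size=1
write(60): buf=[51 60 _ _], head=0, tail=2, size=2
write(10): buf=[51 60 10 _], head=0, tail=3, size=3
read(): buf=[_ 60 10 _], head=1, tail=3, size=2
read(): buf=[_ _ 10 _], head=2, tail=3, size=1
write(17): buf=[_ _ 10 17], head=2, tail=0, size=2
write(27): buf=[27 _ 10 17], head=2, tail=1, size=3
read(): buf=[27 _ _ 17], head=3, tail=1, size=2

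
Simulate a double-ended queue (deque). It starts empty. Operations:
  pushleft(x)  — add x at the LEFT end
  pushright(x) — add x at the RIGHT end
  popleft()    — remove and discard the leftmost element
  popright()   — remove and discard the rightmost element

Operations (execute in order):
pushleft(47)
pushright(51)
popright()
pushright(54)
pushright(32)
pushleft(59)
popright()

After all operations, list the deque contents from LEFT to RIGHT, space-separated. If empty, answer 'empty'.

pushleft(47): [47]
pushright(51): [47, 51]
popright(): [47]
pushright(54): [47, 54]
pushright(32): [47, 54, 32]
pushleft(59): [59, 47, 54, 32]
popright(): [59, 47, 54]

Answer: 59 47 54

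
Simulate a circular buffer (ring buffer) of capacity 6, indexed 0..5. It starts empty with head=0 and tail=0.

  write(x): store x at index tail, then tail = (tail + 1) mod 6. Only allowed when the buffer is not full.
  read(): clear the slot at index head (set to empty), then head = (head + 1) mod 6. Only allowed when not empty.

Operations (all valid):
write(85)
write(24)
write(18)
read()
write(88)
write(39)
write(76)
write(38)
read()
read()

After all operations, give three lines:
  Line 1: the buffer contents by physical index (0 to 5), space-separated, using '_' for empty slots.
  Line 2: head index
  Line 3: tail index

write(85): buf=[85 _ _ _ _ _], head=0, tail=1, size=1
write(24): buf=[85 24 _ _ _ _], head=0, tail=2, size=2
write(18): buf=[85 24 18 _ _ _], head=0, tail=3, size=3
read(): buf=[_ 24 18 _ _ _], head=1, tail=3, size=2
write(88): buf=[_ 24 18 88 _ _], head=1, tail=4, size=3
write(39): buf=[_ 24 18 88 39 _], head=1, tail=5, size=4
write(76): buf=[_ 24 18 88 39 76], head=1, tail=0, size=5
write(38): buf=[38 24 18 88 39 76], head=1, tail=1, size=6
read(): buf=[38 _ 18 88 39 76], head=2, tail=1, size=5
read(): buf=[38 _ _ 88 39 76], head=3, tail=1, size=4

Answer: 38 _ _ 88 39 76
3
1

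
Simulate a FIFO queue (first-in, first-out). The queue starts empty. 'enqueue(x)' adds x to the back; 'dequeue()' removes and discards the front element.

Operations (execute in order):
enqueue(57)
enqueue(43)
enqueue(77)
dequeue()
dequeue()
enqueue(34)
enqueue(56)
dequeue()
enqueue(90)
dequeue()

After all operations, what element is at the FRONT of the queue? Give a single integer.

enqueue(57): queue = [57]
enqueue(43): queue = [57, 43]
enqueue(77): queue = [57, 43, 77]
dequeue(): queue = [43, 77]
dequeue(): queue = [77]
enqueue(34): queue = [77, 34]
enqueue(56): queue = [77, 34, 56]
dequeue(): queue = [34, 56]
enqueue(90): queue = [34, 56, 90]
dequeue(): queue = [56, 90]

Answer: 56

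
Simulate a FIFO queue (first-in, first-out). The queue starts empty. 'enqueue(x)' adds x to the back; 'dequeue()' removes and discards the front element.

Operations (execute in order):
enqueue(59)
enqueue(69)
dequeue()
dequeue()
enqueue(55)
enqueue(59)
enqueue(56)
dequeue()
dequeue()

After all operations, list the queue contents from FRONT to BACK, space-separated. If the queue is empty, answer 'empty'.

Answer: 56

Derivation:
enqueue(59): [59]
enqueue(69): [59, 69]
dequeue(): [69]
dequeue(): []
enqueue(55): [55]
enqueue(59): [55, 59]
enqueue(56): [55, 59, 56]
dequeue(): [59, 56]
dequeue(): [56]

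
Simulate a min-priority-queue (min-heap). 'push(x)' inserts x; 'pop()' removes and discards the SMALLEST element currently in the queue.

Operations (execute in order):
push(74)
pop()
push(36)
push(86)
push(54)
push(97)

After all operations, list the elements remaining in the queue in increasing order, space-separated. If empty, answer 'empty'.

Answer: 36 54 86 97

Derivation:
push(74): heap contents = [74]
pop() → 74: heap contents = []
push(36): heap contents = [36]
push(86): heap contents = [36, 86]
push(54): heap contents = [36, 54, 86]
push(97): heap contents = [36, 54, 86, 97]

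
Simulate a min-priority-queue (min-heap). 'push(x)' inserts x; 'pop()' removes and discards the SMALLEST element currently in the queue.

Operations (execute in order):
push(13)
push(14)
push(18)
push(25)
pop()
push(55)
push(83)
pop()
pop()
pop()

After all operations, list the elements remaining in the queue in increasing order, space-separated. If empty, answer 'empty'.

push(13): heap contents = [13]
push(14): heap contents = [13, 14]
push(18): heap contents = [13, 14, 18]
push(25): heap contents = [13, 14, 18, 25]
pop() → 13: heap contents = [14, 18, 25]
push(55): heap contents = [14, 18, 25, 55]
push(83): heap contents = [14, 18, 25, 55, 83]
pop() → 14: heap contents = [18, 25, 55, 83]
pop() → 18: heap contents = [25, 55, 83]
pop() → 25: heap contents = [55, 83]

Answer: 55 83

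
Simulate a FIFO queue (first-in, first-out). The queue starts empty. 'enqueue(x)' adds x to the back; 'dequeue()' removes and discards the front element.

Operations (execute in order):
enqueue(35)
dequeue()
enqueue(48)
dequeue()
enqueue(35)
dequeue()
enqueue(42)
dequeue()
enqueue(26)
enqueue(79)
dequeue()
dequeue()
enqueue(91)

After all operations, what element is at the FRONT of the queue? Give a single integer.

enqueue(35): queue = [35]
dequeue(): queue = []
enqueue(48): queue = [48]
dequeue(): queue = []
enqueue(35): queue = [35]
dequeue(): queue = []
enqueue(42): queue = [42]
dequeue(): queue = []
enqueue(26): queue = [26]
enqueue(79): queue = [26, 79]
dequeue(): queue = [79]
dequeue(): queue = []
enqueue(91): queue = [91]

Answer: 91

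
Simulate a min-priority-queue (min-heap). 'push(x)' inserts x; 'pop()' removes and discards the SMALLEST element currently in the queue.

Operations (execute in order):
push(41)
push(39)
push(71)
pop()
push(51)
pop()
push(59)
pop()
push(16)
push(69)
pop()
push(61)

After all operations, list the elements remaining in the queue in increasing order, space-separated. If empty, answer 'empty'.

Answer: 59 61 69 71

Derivation:
push(41): heap contents = [41]
push(39): heap contents = [39, 41]
push(71): heap contents = [39, 41, 71]
pop() → 39: heap contents = [41, 71]
push(51): heap contents = [41, 51, 71]
pop() → 41: heap contents = [51, 71]
push(59): heap contents = [51, 59, 71]
pop() → 51: heap contents = [59, 71]
push(16): heap contents = [16, 59, 71]
push(69): heap contents = [16, 59, 69, 71]
pop() → 16: heap contents = [59, 69, 71]
push(61): heap contents = [59, 61, 69, 71]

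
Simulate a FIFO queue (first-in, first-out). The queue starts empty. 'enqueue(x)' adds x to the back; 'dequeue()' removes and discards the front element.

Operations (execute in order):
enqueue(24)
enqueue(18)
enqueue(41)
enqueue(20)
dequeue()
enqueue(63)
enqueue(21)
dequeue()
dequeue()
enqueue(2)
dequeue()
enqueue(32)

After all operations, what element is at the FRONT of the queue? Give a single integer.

Answer: 63

Derivation:
enqueue(24): queue = [24]
enqueue(18): queue = [24, 18]
enqueue(41): queue = [24, 18, 41]
enqueue(20): queue = [24, 18, 41, 20]
dequeue(): queue = [18, 41, 20]
enqueue(63): queue = [18, 41, 20, 63]
enqueue(21): queue = [18, 41, 20, 63, 21]
dequeue(): queue = [41, 20, 63, 21]
dequeue(): queue = [20, 63, 21]
enqueue(2): queue = [20, 63, 21, 2]
dequeue(): queue = [63, 21, 2]
enqueue(32): queue = [63, 21, 2, 32]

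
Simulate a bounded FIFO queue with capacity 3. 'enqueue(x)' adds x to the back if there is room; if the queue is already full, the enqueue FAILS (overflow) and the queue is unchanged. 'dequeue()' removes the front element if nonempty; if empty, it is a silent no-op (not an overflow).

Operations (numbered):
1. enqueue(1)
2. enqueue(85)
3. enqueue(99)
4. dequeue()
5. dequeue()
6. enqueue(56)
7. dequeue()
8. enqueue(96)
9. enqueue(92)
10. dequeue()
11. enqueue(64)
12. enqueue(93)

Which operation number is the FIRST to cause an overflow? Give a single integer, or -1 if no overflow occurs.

1. enqueue(1): size=1
2. enqueue(85): size=2
3. enqueue(99): size=3
4. dequeue(): size=2
5. dequeue(): size=1
6. enqueue(56): size=2
7. dequeue(): size=1
8. enqueue(96): size=2
9. enqueue(92): size=3
10. dequeue(): size=2
11. enqueue(64): size=3
12. enqueue(93): size=3=cap → OVERFLOW (fail)

Answer: 12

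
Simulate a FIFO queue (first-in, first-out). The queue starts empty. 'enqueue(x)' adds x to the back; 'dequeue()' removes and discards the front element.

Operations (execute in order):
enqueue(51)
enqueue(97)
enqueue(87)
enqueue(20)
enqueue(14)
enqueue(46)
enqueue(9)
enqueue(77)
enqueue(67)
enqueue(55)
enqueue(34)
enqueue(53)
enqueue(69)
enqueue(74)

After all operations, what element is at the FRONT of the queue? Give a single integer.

enqueue(51): queue = [51]
enqueue(97): queue = [51, 97]
enqueue(87): queue = [51, 97, 87]
enqueue(20): queue = [51, 97, 87, 20]
enqueue(14): queue = [51, 97, 87, 20, 14]
enqueue(46): queue = [51, 97, 87, 20, 14, 46]
enqueue(9): queue = [51, 97, 87, 20, 14, 46, 9]
enqueue(77): queue = [51, 97, 87, 20, 14, 46, 9, 77]
enqueue(67): queue = [51, 97, 87, 20, 14, 46, 9, 77, 67]
enqueue(55): queue = [51, 97, 87, 20, 14, 46, 9, 77, 67, 55]
enqueue(34): queue = [51, 97, 87, 20, 14, 46, 9, 77, 67, 55, 34]
enqueue(53): queue = [51, 97, 87, 20, 14, 46, 9, 77, 67, 55, 34, 53]
enqueue(69): queue = [51, 97, 87, 20, 14, 46, 9, 77, 67, 55, 34, 53, 69]
enqueue(74): queue = [51, 97, 87, 20, 14, 46, 9, 77, 67, 55, 34, 53, 69, 74]

Answer: 51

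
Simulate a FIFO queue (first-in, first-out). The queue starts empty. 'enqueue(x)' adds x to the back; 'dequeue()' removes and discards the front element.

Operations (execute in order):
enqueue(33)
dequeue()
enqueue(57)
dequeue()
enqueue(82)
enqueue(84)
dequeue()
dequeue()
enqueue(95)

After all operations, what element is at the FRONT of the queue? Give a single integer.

enqueue(33): queue = [33]
dequeue(): queue = []
enqueue(57): queue = [57]
dequeue(): queue = []
enqueue(82): queue = [82]
enqueue(84): queue = [82, 84]
dequeue(): queue = [84]
dequeue(): queue = []
enqueue(95): queue = [95]

Answer: 95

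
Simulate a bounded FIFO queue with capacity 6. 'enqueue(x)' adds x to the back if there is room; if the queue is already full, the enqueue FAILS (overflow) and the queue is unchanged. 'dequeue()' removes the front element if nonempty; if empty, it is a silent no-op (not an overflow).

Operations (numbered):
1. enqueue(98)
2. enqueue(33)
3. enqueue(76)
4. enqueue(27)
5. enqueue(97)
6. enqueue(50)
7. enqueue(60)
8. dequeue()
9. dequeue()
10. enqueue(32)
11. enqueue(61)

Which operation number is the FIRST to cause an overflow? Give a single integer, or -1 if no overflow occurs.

Answer: 7

Derivation:
1. enqueue(98): size=1
2. enqueue(33): size=2
3. enqueue(76): size=3
4. enqueue(27): size=4
5. enqueue(97): size=5
6. enqueue(50): size=6
7. enqueue(60): size=6=cap → OVERFLOW (fail)
8. dequeue(): size=5
9. dequeue(): size=4
10. enqueue(32): size=5
11. enqueue(61): size=6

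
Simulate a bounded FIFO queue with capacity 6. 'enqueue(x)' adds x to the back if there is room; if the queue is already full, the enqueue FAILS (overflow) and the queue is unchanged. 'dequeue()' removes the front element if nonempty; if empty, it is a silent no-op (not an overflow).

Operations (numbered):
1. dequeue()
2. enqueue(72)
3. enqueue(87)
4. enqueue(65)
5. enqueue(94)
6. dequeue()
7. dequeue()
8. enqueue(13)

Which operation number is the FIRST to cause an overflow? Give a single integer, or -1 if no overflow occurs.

Answer: -1

Derivation:
1. dequeue(): empty, no-op, size=0
2. enqueue(72): size=1
3. enqueue(87): size=2
4. enqueue(65): size=3
5. enqueue(94): size=4
6. dequeue(): size=3
7. dequeue(): size=2
8. enqueue(13): size=3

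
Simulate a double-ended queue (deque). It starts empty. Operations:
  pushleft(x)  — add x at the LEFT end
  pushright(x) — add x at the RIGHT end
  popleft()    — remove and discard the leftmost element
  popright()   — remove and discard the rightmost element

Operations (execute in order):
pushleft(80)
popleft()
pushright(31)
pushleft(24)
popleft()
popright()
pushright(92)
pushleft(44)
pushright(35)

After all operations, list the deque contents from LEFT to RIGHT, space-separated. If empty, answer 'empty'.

Answer: 44 92 35

Derivation:
pushleft(80): [80]
popleft(): []
pushright(31): [31]
pushleft(24): [24, 31]
popleft(): [31]
popright(): []
pushright(92): [92]
pushleft(44): [44, 92]
pushright(35): [44, 92, 35]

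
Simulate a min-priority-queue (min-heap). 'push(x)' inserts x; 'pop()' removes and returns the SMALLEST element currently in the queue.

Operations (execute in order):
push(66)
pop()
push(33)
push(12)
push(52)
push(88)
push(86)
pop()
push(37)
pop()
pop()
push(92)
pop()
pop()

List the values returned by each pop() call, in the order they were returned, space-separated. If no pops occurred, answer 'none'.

Answer: 66 12 33 37 52 86

Derivation:
push(66): heap contents = [66]
pop() → 66: heap contents = []
push(33): heap contents = [33]
push(12): heap contents = [12, 33]
push(52): heap contents = [12, 33, 52]
push(88): heap contents = [12, 33, 52, 88]
push(86): heap contents = [12, 33, 52, 86, 88]
pop() → 12: heap contents = [33, 52, 86, 88]
push(37): heap contents = [33, 37, 52, 86, 88]
pop() → 33: heap contents = [37, 52, 86, 88]
pop() → 37: heap contents = [52, 86, 88]
push(92): heap contents = [52, 86, 88, 92]
pop() → 52: heap contents = [86, 88, 92]
pop() → 86: heap contents = [88, 92]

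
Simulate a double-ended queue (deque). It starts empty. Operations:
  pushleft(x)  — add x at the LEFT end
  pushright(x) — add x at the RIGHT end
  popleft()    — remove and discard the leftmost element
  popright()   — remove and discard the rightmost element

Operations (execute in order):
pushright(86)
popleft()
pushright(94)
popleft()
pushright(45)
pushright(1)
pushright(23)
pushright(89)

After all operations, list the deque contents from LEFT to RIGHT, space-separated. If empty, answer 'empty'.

Answer: 45 1 23 89

Derivation:
pushright(86): [86]
popleft(): []
pushright(94): [94]
popleft(): []
pushright(45): [45]
pushright(1): [45, 1]
pushright(23): [45, 1, 23]
pushright(89): [45, 1, 23, 89]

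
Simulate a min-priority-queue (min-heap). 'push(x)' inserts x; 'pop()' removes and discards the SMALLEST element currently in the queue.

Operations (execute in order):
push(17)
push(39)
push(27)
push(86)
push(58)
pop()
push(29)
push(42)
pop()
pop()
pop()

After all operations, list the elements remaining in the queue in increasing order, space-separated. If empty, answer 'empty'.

Answer: 42 58 86

Derivation:
push(17): heap contents = [17]
push(39): heap contents = [17, 39]
push(27): heap contents = [17, 27, 39]
push(86): heap contents = [17, 27, 39, 86]
push(58): heap contents = [17, 27, 39, 58, 86]
pop() → 17: heap contents = [27, 39, 58, 86]
push(29): heap contents = [27, 29, 39, 58, 86]
push(42): heap contents = [27, 29, 39, 42, 58, 86]
pop() → 27: heap contents = [29, 39, 42, 58, 86]
pop() → 29: heap contents = [39, 42, 58, 86]
pop() → 39: heap contents = [42, 58, 86]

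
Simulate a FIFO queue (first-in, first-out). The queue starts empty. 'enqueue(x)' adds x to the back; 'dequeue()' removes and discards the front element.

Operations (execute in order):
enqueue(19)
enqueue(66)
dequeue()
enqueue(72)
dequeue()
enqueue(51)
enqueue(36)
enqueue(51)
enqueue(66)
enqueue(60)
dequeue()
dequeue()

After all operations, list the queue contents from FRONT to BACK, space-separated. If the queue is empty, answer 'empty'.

Answer: 36 51 66 60

Derivation:
enqueue(19): [19]
enqueue(66): [19, 66]
dequeue(): [66]
enqueue(72): [66, 72]
dequeue(): [72]
enqueue(51): [72, 51]
enqueue(36): [72, 51, 36]
enqueue(51): [72, 51, 36, 51]
enqueue(66): [72, 51, 36, 51, 66]
enqueue(60): [72, 51, 36, 51, 66, 60]
dequeue(): [51, 36, 51, 66, 60]
dequeue(): [36, 51, 66, 60]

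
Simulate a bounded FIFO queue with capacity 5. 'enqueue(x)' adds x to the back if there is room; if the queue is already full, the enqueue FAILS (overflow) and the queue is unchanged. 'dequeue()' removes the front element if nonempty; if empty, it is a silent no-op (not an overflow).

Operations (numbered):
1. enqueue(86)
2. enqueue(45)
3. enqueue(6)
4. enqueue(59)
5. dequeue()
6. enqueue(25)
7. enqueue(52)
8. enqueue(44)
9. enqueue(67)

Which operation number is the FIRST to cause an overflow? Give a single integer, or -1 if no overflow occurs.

Answer: 8

Derivation:
1. enqueue(86): size=1
2. enqueue(45): size=2
3. enqueue(6): size=3
4. enqueue(59): size=4
5. dequeue(): size=3
6. enqueue(25): size=4
7. enqueue(52): size=5
8. enqueue(44): size=5=cap → OVERFLOW (fail)
9. enqueue(67): size=5=cap → OVERFLOW (fail)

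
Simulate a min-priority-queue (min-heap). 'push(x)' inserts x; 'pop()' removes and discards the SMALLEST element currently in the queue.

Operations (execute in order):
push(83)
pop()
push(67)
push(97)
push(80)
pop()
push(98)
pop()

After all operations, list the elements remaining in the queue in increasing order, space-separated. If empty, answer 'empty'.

push(83): heap contents = [83]
pop() → 83: heap contents = []
push(67): heap contents = [67]
push(97): heap contents = [67, 97]
push(80): heap contents = [67, 80, 97]
pop() → 67: heap contents = [80, 97]
push(98): heap contents = [80, 97, 98]
pop() → 80: heap contents = [97, 98]

Answer: 97 98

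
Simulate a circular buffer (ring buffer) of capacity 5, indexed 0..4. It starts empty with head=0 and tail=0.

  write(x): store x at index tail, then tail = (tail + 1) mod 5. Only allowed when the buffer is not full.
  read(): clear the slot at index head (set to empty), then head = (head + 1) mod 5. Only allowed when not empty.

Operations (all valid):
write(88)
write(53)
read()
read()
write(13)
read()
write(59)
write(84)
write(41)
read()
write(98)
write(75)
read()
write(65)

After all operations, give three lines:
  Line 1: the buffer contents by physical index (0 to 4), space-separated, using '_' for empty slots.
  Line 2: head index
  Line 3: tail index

write(88): buf=[88 _ _ _ _], head=0, tail=1, size=1
write(53): buf=[88 53 _ _ _], head=0, tail=2, size=2
read(): buf=[_ 53 _ _ _], head=1, tail=2, size=1
read(): buf=[_ _ _ _ _], head=2, tail=2, size=0
write(13): buf=[_ _ 13 _ _], head=2, tail=3, size=1
read(): buf=[_ _ _ _ _], head=3, tail=3, size=0
write(59): buf=[_ _ _ 59 _], head=3, tail=4, size=1
write(84): buf=[_ _ _ 59 84], head=3, tail=0, size=2
write(41): buf=[41 _ _ 59 84], head=3, tail=1, size=3
read(): buf=[41 _ _ _ 84], head=4, tail=1, size=2
write(98): buf=[41 98 _ _ 84], head=4, tail=2, size=3
write(75): buf=[41 98 75 _ 84], head=4, tail=3, size=4
read(): buf=[41 98 75 _ _], head=0, tail=3, size=3
write(65): buf=[41 98 75 65 _], head=0, tail=4, size=4

Answer: 41 98 75 65 _
0
4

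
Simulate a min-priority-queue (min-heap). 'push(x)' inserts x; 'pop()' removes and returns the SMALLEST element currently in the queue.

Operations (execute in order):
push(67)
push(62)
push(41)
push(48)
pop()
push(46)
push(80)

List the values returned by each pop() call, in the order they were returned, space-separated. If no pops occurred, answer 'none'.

push(67): heap contents = [67]
push(62): heap contents = [62, 67]
push(41): heap contents = [41, 62, 67]
push(48): heap contents = [41, 48, 62, 67]
pop() → 41: heap contents = [48, 62, 67]
push(46): heap contents = [46, 48, 62, 67]
push(80): heap contents = [46, 48, 62, 67, 80]

Answer: 41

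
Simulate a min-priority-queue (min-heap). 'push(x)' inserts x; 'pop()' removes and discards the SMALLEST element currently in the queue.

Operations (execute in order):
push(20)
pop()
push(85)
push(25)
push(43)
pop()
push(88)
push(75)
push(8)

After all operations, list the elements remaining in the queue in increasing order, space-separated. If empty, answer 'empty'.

push(20): heap contents = [20]
pop() → 20: heap contents = []
push(85): heap contents = [85]
push(25): heap contents = [25, 85]
push(43): heap contents = [25, 43, 85]
pop() → 25: heap contents = [43, 85]
push(88): heap contents = [43, 85, 88]
push(75): heap contents = [43, 75, 85, 88]
push(8): heap contents = [8, 43, 75, 85, 88]

Answer: 8 43 75 85 88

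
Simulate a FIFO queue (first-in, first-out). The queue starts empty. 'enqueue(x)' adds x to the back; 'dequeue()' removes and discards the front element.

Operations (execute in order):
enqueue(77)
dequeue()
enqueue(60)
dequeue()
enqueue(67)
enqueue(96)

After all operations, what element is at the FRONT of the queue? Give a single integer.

enqueue(77): queue = [77]
dequeue(): queue = []
enqueue(60): queue = [60]
dequeue(): queue = []
enqueue(67): queue = [67]
enqueue(96): queue = [67, 96]

Answer: 67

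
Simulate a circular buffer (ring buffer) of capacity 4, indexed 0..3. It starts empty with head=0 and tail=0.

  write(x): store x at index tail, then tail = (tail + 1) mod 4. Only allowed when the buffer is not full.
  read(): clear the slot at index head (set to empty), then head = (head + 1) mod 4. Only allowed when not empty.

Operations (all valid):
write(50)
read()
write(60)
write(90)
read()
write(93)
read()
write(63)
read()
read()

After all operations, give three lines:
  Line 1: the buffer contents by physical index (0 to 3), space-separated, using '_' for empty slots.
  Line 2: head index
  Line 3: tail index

Answer: _ _ _ _
1
1

Derivation:
write(50): buf=[50 _ _ _], head=0, tail=1, size=1
read(): buf=[_ _ _ _], head=1, tail=1, size=0
write(60): buf=[_ 60 _ _], head=1, tail=2, size=1
write(90): buf=[_ 60 90 _], head=1, tail=3, size=2
read(): buf=[_ _ 90 _], head=2, tail=3, size=1
write(93): buf=[_ _ 90 93], head=2, tail=0, size=2
read(): buf=[_ _ _ 93], head=3, tail=0, size=1
write(63): buf=[63 _ _ 93], head=3, tail=1, size=2
read(): buf=[63 _ _ _], head=0, tail=1, size=1
read(): buf=[_ _ _ _], head=1, tail=1, size=0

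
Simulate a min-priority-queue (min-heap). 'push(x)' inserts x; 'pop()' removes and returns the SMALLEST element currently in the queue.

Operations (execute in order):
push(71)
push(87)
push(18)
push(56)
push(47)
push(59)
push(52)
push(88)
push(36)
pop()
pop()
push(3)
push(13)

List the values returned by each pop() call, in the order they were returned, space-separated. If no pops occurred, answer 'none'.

push(71): heap contents = [71]
push(87): heap contents = [71, 87]
push(18): heap contents = [18, 71, 87]
push(56): heap contents = [18, 56, 71, 87]
push(47): heap contents = [18, 47, 56, 71, 87]
push(59): heap contents = [18, 47, 56, 59, 71, 87]
push(52): heap contents = [18, 47, 52, 56, 59, 71, 87]
push(88): heap contents = [18, 47, 52, 56, 59, 71, 87, 88]
push(36): heap contents = [18, 36, 47, 52, 56, 59, 71, 87, 88]
pop() → 18: heap contents = [36, 47, 52, 56, 59, 71, 87, 88]
pop() → 36: heap contents = [47, 52, 56, 59, 71, 87, 88]
push(3): heap contents = [3, 47, 52, 56, 59, 71, 87, 88]
push(13): heap contents = [3, 13, 47, 52, 56, 59, 71, 87, 88]

Answer: 18 36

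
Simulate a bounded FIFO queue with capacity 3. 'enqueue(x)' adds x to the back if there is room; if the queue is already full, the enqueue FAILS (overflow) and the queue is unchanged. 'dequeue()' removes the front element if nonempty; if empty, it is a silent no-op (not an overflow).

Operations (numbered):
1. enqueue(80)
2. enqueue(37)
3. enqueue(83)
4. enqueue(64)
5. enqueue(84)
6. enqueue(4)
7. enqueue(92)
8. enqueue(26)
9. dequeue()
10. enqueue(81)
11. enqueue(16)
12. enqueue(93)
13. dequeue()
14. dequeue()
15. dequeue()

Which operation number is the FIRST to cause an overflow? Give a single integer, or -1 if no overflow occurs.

Answer: 4

Derivation:
1. enqueue(80): size=1
2. enqueue(37): size=2
3. enqueue(83): size=3
4. enqueue(64): size=3=cap → OVERFLOW (fail)
5. enqueue(84): size=3=cap → OVERFLOW (fail)
6. enqueue(4): size=3=cap → OVERFLOW (fail)
7. enqueue(92): size=3=cap → OVERFLOW (fail)
8. enqueue(26): size=3=cap → OVERFLOW (fail)
9. dequeue(): size=2
10. enqueue(81): size=3
11. enqueue(16): size=3=cap → OVERFLOW (fail)
12. enqueue(93): size=3=cap → OVERFLOW (fail)
13. dequeue(): size=2
14. dequeue(): size=1
15. dequeue(): size=0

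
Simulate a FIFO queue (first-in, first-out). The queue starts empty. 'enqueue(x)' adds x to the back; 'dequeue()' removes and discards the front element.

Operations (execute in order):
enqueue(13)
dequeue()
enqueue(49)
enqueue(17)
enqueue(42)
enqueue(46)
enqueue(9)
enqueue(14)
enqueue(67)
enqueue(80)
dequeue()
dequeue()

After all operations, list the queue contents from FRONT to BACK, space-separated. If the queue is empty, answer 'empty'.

enqueue(13): [13]
dequeue(): []
enqueue(49): [49]
enqueue(17): [49, 17]
enqueue(42): [49, 17, 42]
enqueue(46): [49, 17, 42, 46]
enqueue(9): [49, 17, 42, 46, 9]
enqueue(14): [49, 17, 42, 46, 9, 14]
enqueue(67): [49, 17, 42, 46, 9, 14, 67]
enqueue(80): [49, 17, 42, 46, 9, 14, 67, 80]
dequeue(): [17, 42, 46, 9, 14, 67, 80]
dequeue(): [42, 46, 9, 14, 67, 80]

Answer: 42 46 9 14 67 80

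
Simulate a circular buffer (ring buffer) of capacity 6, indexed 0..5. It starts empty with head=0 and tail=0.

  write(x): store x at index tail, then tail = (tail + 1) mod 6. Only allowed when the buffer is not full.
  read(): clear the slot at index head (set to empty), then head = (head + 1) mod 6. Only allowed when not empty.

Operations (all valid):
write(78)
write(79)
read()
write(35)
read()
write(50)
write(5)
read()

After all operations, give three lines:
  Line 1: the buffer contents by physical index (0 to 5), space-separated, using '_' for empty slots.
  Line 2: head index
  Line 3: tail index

write(78): buf=[78 _ _ _ _ _], head=0, tail=1, size=1
write(79): buf=[78 79 _ _ _ _], head=0, tail=2, size=2
read(): buf=[_ 79 _ _ _ _], head=1, tail=2, size=1
write(35): buf=[_ 79 35 _ _ _], head=1, tail=3, size=2
read(): buf=[_ _ 35 _ _ _], head=2, tail=3, size=1
write(50): buf=[_ _ 35 50 _ _], head=2, tail=4, size=2
write(5): buf=[_ _ 35 50 5 _], head=2, tail=5, size=3
read(): buf=[_ _ _ 50 5 _], head=3, tail=5, size=2

Answer: _ _ _ 50 5 _
3
5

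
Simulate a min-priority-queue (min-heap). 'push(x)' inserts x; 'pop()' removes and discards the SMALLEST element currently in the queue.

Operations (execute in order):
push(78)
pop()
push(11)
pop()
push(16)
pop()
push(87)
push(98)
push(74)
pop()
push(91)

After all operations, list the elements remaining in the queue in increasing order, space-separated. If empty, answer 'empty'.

Answer: 87 91 98

Derivation:
push(78): heap contents = [78]
pop() → 78: heap contents = []
push(11): heap contents = [11]
pop() → 11: heap contents = []
push(16): heap contents = [16]
pop() → 16: heap contents = []
push(87): heap contents = [87]
push(98): heap contents = [87, 98]
push(74): heap contents = [74, 87, 98]
pop() → 74: heap contents = [87, 98]
push(91): heap contents = [87, 91, 98]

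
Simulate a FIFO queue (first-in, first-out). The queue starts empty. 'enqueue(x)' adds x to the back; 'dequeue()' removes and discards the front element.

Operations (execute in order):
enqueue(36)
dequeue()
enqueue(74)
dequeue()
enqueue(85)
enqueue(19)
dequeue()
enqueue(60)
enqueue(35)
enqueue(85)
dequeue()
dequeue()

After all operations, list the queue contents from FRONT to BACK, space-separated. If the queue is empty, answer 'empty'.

Answer: 35 85

Derivation:
enqueue(36): [36]
dequeue(): []
enqueue(74): [74]
dequeue(): []
enqueue(85): [85]
enqueue(19): [85, 19]
dequeue(): [19]
enqueue(60): [19, 60]
enqueue(35): [19, 60, 35]
enqueue(85): [19, 60, 35, 85]
dequeue(): [60, 35, 85]
dequeue(): [35, 85]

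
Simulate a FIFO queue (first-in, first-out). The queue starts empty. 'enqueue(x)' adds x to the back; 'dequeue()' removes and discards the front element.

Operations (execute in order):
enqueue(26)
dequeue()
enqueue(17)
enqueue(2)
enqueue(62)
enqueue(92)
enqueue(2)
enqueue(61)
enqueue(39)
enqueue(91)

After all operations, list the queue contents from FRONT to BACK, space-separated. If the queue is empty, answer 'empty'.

enqueue(26): [26]
dequeue(): []
enqueue(17): [17]
enqueue(2): [17, 2]
enqueue(62): [17, 2, 62]
enqueue(92): [17, 2, 62, 92]
enqueue(2): [17, 2, 62, 92, 2]
enqueue(61): [17, 2, 62, 92, 2, 61]
enqueue(39): [17, 2, 62, 92, 2, 61, 39]
enqueue(91): [17, 2, 62, 92, 2, 61, 39, 91]

Answer: 17 2 62 92 2 61 39 91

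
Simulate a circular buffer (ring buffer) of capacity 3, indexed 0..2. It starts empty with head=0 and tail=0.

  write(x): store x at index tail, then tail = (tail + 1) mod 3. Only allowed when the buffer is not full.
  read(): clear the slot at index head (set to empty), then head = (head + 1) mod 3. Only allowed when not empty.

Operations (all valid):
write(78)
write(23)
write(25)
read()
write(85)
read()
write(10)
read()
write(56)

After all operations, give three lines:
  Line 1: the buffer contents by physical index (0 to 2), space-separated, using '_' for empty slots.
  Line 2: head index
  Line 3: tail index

Answer: 85 10 56
0
0

Derivation:
write(78): buf=[78 _ _], head=0, tail=1, size=1
write(23): buf=[78 23 _], head=0, tail=2, size=2
write(25): buf=[78 23 25], head=0, tail=0, size=3
read(): buf=[_ 23 25], head=1, tail=0, size=2
write(85): buf=[85 23 25], head=1, tail=1, size=3
read(): buf=[85 _ 25], head=2, tail=1, size=2
write(10): buf=[85 10 25], head=2, tail=2, size=3
read(): buf=[85 10 _], head=0, tail=2, size=2
write(56): buf=[85 10 56], head=0, tail=0, size=3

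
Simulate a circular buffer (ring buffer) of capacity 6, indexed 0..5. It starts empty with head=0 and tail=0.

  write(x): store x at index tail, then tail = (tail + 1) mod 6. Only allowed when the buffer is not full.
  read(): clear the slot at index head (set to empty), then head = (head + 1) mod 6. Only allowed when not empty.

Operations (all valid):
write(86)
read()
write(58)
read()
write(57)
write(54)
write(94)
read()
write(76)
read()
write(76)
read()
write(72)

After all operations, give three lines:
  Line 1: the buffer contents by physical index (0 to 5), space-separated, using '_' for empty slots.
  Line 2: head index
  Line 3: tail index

Answer: 76 72 _ _ _ 76
5
2

Derivation:
write(86): buf=[86 _ _ _ _ _], head=0, tail=1, size=1
read(): buf=[_ _ _ _ _ _], head=1, tail=1, size=0
write(58): buf=[_ 58 _ _ _ _], head=1, tail=2, size=1
read(): buf=[_ _ _ _ _ _], head=2, tail=2, size=0
write(57): buf=[_ _ 57 _ _ _], head=2, tail=3, size=1
write(54): buf=[_ _ 57 54 _ _], head=2, tail=4, size=2
write(94): buf=[_ _ 57 54 94 _], head=2, tail=5, size=3
read(): buf=[_ _ _ 54 94 _], head=3, tail=5, size=2
write(76): buf=[_ _ _ 54 94 76], head=3, tail=0, size=3
read(): buf=[_ _ _ _ 94 76], head=4, tail=0, size=2
write(76): buf=[76 _ _ _ 94 76], head=4, tail=1, size=3
read(): buf=[76 _ _ _ _ 76], head=5, tail=1, size=2
write(72): buf=[76 72 _ _ _ 76], head=5, tail=2, size=3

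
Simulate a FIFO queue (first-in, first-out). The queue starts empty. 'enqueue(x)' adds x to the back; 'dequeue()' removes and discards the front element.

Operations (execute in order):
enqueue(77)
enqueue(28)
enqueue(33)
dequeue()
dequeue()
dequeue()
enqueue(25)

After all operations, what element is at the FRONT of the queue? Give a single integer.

Answer: 25

Derivation:
enqueue(77): queue = [77]
enqueue(28): queue = [77, 28]
enqueue(33): queue = [77, 28, 33]
dequeue(): queue = [28, 33]
dequeue(): queue = [33]
dequeue(): queue = []
enqueue(25): queue = [25]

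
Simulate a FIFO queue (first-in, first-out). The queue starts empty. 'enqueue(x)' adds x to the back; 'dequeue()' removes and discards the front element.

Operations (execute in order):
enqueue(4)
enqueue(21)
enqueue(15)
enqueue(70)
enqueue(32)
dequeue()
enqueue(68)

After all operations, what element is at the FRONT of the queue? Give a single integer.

Answer: 21

Derivation:
enqueue(4): queue = [4]
enqueue(21): queue = [4, 21]
enqueue(15): queue = [4, 21, 15]
enqueue(70): queue = [4, 21, 15, 70]
enqueue(32): queue = [4, 21, 15, 70, 32]
dequeue(): queue = [21, 15, 70, 32]
enqueue(68): queue = [21, 15, 70, 32, 68]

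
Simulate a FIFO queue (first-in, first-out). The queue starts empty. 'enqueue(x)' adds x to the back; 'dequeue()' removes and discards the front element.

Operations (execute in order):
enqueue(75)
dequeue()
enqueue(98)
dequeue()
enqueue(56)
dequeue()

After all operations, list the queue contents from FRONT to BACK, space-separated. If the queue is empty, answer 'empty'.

Answer: empty

Derivation:
enqueue(75): [75]
dequeue(): []
enqueue(98): [98]
dequeue(): []
enqueue(56): [56]
dequeue(): []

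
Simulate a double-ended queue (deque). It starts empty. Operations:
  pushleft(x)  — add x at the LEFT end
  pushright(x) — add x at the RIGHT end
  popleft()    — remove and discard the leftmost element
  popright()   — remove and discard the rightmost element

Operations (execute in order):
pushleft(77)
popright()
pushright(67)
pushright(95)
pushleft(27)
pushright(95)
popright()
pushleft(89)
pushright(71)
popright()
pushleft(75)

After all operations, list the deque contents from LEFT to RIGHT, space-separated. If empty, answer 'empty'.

pushleft(77): [77]
popright(): []
pushright(67): [67]
pushright(95): [67, 95]
pushleft(27): [27, 67, 95]
pushright(95): [27, 67, 95, 95]
popright(): [27, 67, 95]
pushleft(89): [89, 27, 67, 95]
pushright(71): [89, 27, 67, 95, 71]
popright(): [89, 27, 67, 95]
pushleft(75): [75, 89, 27, 67, 95]

Answer: 75 89 27 67 95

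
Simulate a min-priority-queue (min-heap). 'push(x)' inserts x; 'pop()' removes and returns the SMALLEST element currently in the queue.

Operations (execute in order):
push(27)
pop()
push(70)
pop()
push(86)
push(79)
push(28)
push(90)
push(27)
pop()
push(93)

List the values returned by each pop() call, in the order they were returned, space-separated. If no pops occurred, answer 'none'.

push(27): heap contents = [27]
pop() → 27: heap contents = []
push(70): heap contents = [70]
pop() → 70: heap contents = []
push(86): heap contents = [86]
push(79): heap contents = [79, 86]
push(28): heap contents = [28, 79, 86]
push(90): heap contents = [28, 79, 86, 90]
push(27): heap contents = [27, 28, 79, 86, 90]
pop() → 27: heap contents = [28, 79, 86, 90]
push(93): heap contents = [28, 79, 86, 90, 93]

Answer: 27 70 27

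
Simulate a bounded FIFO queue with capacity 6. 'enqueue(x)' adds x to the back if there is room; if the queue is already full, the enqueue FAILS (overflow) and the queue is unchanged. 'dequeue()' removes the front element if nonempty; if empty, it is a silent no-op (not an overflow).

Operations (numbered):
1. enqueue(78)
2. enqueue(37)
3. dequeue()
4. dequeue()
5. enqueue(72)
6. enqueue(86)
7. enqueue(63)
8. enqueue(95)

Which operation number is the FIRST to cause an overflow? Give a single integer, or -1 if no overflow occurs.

Answer: -1

Derivation:
1. enqueue(78): size=1
2. enqueue(37): size=2
3. dequeue(): size=1
4. dequeue(): size=0
5. enqueue(72): size=1
6. enqueue(86): size=2
7. enqueue(63): size=3
8. enqueue(95): size=4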